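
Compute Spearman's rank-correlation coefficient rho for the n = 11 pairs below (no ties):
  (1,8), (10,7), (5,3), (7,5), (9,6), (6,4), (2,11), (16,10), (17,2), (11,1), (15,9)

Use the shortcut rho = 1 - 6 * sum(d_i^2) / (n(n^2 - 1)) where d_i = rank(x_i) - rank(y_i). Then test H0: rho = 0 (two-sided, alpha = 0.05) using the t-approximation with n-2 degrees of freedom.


Step 1: Rank x and y separately (midranks; no ties here).
rank(x): 1->1, 10->7, 5->3, 7->5, 9->6, 6->4, 2->2, 16->10, 17->11, 11->8, 15->9
rank(y): 8->8, 7->7, 3->3, 5->5, 6->6, 4->4, 11->11, 10->10, 2->2, 1->1, 9->9
Step 2: d_i = R_x(i) - R_y(i); compute d_i^2.
  (1-8)^2=49, (7-7)^2=0, (3-3)^2=0, (5-5)^2=0, (6-6)^2=0, (4-4)^2=0, (2-11)^2=81, (10-10)^2=0, (11-2)^2=81, (8-1)^2=49, (9-9)^2=0
sum(d^2) = 260.
Step 3: rho = 1 - 6*260 / (11*(11^2 - 1)) = 1 - 1560/1320 = -0.181818.
Step 4: Under H0, t = rho * sqrt((n-2)/(1-rho^2)) = -0.5547 ~ t(9).
Step 5: Two-sided p-value from the t-distribution with 9 df = 0.592615.
Step 6: alpha = 0.05. fail to reject H0.

rho = -0.1818, p = 0.592615, fail to reject H0 at alpha = 0.05.


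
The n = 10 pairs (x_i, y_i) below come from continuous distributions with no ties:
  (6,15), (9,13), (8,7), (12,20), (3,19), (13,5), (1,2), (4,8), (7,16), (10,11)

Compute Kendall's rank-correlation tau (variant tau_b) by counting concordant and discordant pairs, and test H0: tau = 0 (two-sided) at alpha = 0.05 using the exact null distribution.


Step 1: Enumerate the 45 unordered pairs (i,j) with i<j and classify each by sign(x_j-x_i) * sign(y_j-y_i).
  (1,2):dx=+3,dy=-2->D; (1,3):dx=+2,dy=-8->D; (1,4):dx=+6,dy=+5->C; (1,5):dx=-3,dy=+4->D
  (1,6):dx=+7,dy=-10->D; (1,7):dx=-5,dy=-13->C; (1,8):dx=-2,dy=-7->C; (1,9):dx=+1,dy=+1->C
  (1,10):dx=+4,dy=-4->D; (2,3):dx=-1,dy=-6->C; (2,4):dx=+3,dy=+7->C; (2,5):dx=-6,dy=+6->D
  (2,6):dx=+4,dy=-8->D; (2,7):dx=-8,dy=-11->C; (2,8):dx=-5,dy=-5->C; (2,9):dx=-2,dy=+3->D
  (2,10):dx=+1,dy=-2->D; (3,4):dx=+4,dy=+13->C; (3,5):dx=-5,dy=+12->D; (3,6):dx=+5,dy=-2->D
  (3,7):dx=-7,dy=-5->C; (3,8):dx=-4,dy=+1->D; (3,9):dx=-1,dy=+9->D; (3,10):dx=+2,dy=+4->C
  (4,5):dx=-9,dy=-1->C; (4,6):dx=+1,dy=-15->D; (4,7):dx=-11,dy=-18->C; (4,8):dx=-8,dy=-12->C
  (4,9):dx=-5,dy=-4->C; (4,10):dx=-2,dy=-9->C; (5,6):dx=+10,dy=-14->D; (5,7):dx=-2,dy=-17->C
  (5,8):dx=+1,dy=-11->D; (5,9):dx=+4,dy=-3->D; (5,10):dx=+7,dy=-8->D; (6,7):dx=-12,dy=-3->C
  (6,8):dx=-9,dy=+3->D; (6,9):dx=-6,dy=+11->D; (6,10):dx=-3,dy=+6->D; (7,8):dx=+3,dy=+6->C
  (7,9):dx=+6,dy=+14->C; (7,10):dx=+9,dy=+9->C; (8,9):dx=+3,dy=+8->C; (8,10):dx=+6,dy=+3->C
  (9,10):dx=+3,dy=-5->D
Step 2: C = 23, D = 22, total pairs = 45.
Step 3: tau = (C - D)/(n(n-1)/2) = (23 - 22)/45 = 0.022222.
Step 4: Exact two-sided p-value (enumerate n! = 3628800 permutations of y under H0): p = 1.000000.
Step 5: alpha = 0.05. fail to reject H0.

tau_b = 0.0222 (C=23, D=22), p = 1.000000, fail to reject H0.


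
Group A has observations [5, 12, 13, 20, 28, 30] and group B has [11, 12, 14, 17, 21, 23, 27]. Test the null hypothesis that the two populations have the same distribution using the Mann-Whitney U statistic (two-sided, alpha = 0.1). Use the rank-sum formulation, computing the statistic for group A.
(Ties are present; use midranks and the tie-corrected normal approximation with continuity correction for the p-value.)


Step 1: Combine and sort all 13 observations; assign midranks.
sorted (value, group): (5,X), (11,Y), (12,X), (12,Y), (13,X), (14,Y), (17,Y), (20,X), (21,Y), (23,Y), (27,Y), (28,X), (30,X)
ranks: 5->1, 11->2, 12->3.5, 12->3.5, 13->5, 14->6, 17->7, 20->8, 21->9, 23->10, 27->11, 28->12, 30->13
Step 2: Rank sum for X: R1 = 1 + 3.5 + 5 + 8 + 12 + 13 = 42.5.
Step 3: U_X = R1 - n1(n1+1)/2 = 42.5 - 6*7/2 = 42.5 - 21 = 21.5.
       U_Y = n1*n2 - U_X = 42 - 21.5 = 20.5.
Step 4: Ties are present, so use the tie-corrected normal approximation (with continuity correction) for the p-value.
Step 5: p-value = 1.000000; compare to alpha = 0.1. fail to reject H0.

U_X = 21.5, p = 1.000000, fail to reject H0 at alpha = 0.1.


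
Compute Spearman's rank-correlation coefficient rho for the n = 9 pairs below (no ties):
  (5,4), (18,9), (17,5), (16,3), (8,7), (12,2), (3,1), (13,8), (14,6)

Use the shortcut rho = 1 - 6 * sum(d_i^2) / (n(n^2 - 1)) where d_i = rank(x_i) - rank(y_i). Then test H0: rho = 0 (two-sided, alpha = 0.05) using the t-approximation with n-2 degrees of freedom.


Step 1: Rank x and y separately (midranks; no ties here).
rank(x): 5->2, 18->9, 17->8, 16->7, 8->3, 12->4, 3->1, 13->5, 14->6
rank(y): 4->4, 9->9, 5->5, 3->3, 7->7, 2->2, 1->1, 8->8, 6->6
Step 2: d_i = R_x(i) - R_y(i); compute d_i^2.
  (2-4)^2=4, (9-9)^2=0, (8-5)^2=9, (7-3)^2=16, (3-7)^2=16, (4-2)^2=4, (1-1)^2=0, (5-8)^2=9, (6-6)^2=0
sum(d^2) = 58.
Step 3: rho = 1 - 6*58 / (9*(9^2 - 1)) = 1 - 348/720 = 0.516667.
Step 4: Under H0, t = rho * sqrt((n-2)/(1-rho^2)) = 1.5966 ~ t(7).
Step 5: Two-sided p-value from the t-distribution with 7 df = 0.154390.
Step 6: alpha = 0.05. fail to reject H0.

rho = 0.5167, p = 0.154390, fail to reject H0 at alpha = 0.05.


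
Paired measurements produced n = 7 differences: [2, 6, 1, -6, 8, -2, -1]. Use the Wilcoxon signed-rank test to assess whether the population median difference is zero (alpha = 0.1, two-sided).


Step 1: Drop any zero differences (none here) and take |d_i|.
|d| = [2, 6, 1, 6, 8, 2, 1]
Step 2: Midrank |d_i| (ties get averaged ranks).
ranks: |2|->3.5, |6|->5.5, |1|->1.5, |6|->5.5, |8|->7, |2|->3.5, |1|->1.5
Step 3: Attach original signs; sum ranks with positive sign and with negative sign.
W+ = 3.5 + 5.5 + 1.5 + 7 = 17.5
W- = 5.5 + 3.5 + 1.5 = 10.5
(Check: W+ + W- = 28 should equal n(n+1)/2 = 28.)
Step 4: Test statistic W = min(W+, W-) = 10.5.
Step 5: Ties in |d|, so use the tie-corrected normal approximation.
        E[W] = n(n+1)/4 = 7*8/4 = 14.
        Tie groups: |d|=1 (t=2), |d|=2 (t=2), |d|=6 (t=2); sum(t^3 - t) = 18.
        Var[W] = n(n+1)(2n+1)/24 - sum(t^3-t)/48 = 840/24 - 18/48 = 34.625.
        z = (W - E[W]) / sqrt(Var[W]) = (10.5 - 14) / 5.8843 = -0.5948.
        Two-sided p = 2*Phi(z) = 0.551975.
Step 6: alpha = 0.1. fail to reject H0.

W+ = 17.5, W- = 10.5, W = min = 10.5, p = 0.551975, fail to reject H0.


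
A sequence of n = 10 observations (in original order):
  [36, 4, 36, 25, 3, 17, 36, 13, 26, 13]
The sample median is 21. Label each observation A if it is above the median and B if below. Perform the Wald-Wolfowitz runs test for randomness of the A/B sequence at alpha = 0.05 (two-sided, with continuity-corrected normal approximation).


Step 1: Compute median = 21; label A = above, B = below.
Labels in order: ABAABBABAB  (n_A = 5, n_B = 5)
Step 2: Count runs R = 8.
Step 3: Under H0 (random ordering), E[R] = 2*n_A*n_B/(n_A+n_B) + 1 = 2*5*5/10 + 1 = 6.0000.
        Var[R] = 2*n_A*n_B*(2*n_A*n_B - n_A - n_B) / ((n_A+n_B)^2 * (n_A+n_B-1)) = 2000/900 = 2.2222.
        SD[R] = 1.4907.
Step 4: Continuity-corrected z = (R - 0.5 - E[R]) / SD[R] = (8 - 0.5 - 6.0000) / 1.4907 = 1.0062.
Step 5: Two-sided p-value via normal approximation = 2*(1 - Phi(|z|)) = 0.314305.
Step 6: alpha = 0.05. fail to reject H0.

R = 8, z = 1.0062, p = 0.314305, fail to reject H0.


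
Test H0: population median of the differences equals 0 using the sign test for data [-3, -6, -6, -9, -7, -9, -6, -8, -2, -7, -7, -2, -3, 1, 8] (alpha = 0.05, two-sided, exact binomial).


Step 1: Discard zero differences. Original n = 15; n_eff = number of nonzero differences = 15.
Nonzero differences (with sign): -3, -6, -6, -9, -7, -9, -6, -8, -2, -7, -7, -2, -3, +1, +8
Step 2: Count signs: positive = 2, negative = 13.
Step 3: Under H0: P(positive) = 0.5, so the number of positives S ~ Bin(15, 0.5).
Step 4: Two-sided exact p-value = sum of Bin(15,0.5) probabilities at or below the observed probability = 0.007385.
Step 5: alpha = 0.05. reject H0.

n_eff = 15, pos = 2, neg = 13, p = 0.007385, reject H0.


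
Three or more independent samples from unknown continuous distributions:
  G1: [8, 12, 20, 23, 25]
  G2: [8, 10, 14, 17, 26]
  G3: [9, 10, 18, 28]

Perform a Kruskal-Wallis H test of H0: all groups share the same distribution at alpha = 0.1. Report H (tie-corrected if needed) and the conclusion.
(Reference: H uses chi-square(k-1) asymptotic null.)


Step 1: Combine all N = 14 observations and assign midranks.
sorted (value, group, rank): (8,G1,1.5), (8,G2,1.5), (9,G3,3), (10,G2,4.5), (10,G3,4.5), (12,G1,6), (14,G2,7), (17,G2,8), (18,G3,9), (20,G1,10), (23,G1,11), (25,G1,12), (26,G2,13), (28,G3,14)
Step 2: Sum ranks within each group.
R_1 = 40.5 (n_1 = 5)
R_2 = 34 (n_2 = 5)
R_3 = 30.5 (n_3 = 4)
Step 3: H = 12/(N(N+1)) * sum(R_i^2/n_i) - 3(N+1)
     = 12/(14*15) * (40.5^2/5 + 34^2/5 + 30.5^2/4) - 3*15
     = 0.057143 * 791.812 - 45
     = 0.246429.
Step 4: Ties present; correction factor C = 1 - 12/(14^3 - 14) = 0.995604. Corrected H = 0.246429 / 0.995604 = 0.247517.
Step 5: Under H0, H ~ chi^2(2); p-value = 0.883593.
Step 6: alpha = 0.1. fail to reject H0.

H = 0.2475, df = 2, p = 0.883593, fail to reject H0.


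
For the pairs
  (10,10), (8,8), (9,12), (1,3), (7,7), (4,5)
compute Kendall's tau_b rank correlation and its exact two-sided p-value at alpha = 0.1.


Step 1: Enumerate the 15 unordered pairs (i,j) with i<j and classify each by sign(x_j-x_i) * sign(y_j-y_i).
  (1,2):dx=-2,dy=-2->C; (1,3):dx=-1,dy=+2->D; (1,4):dx=-9,dy=-7->C; (1,5):dx=-3,dy=-3->C
  (1,6):dx=-6,dy=-5->C; (2,3):dx=+1,dy=+4->C; (2,4):dx=-7,dy=-5->C; (2,5):dx=-1,dy=-1->C
  (2,6):dx=-4,dy=-3->C; (3,4):dx=-8,dy=-9->C; (3,5):dx=-2,dy=-5->C; (3,6):dx=-5,dy=-7->C
  (4,5):dx=+6,dy=+4->C; (4,6):dx=+3,dy=+2->C; (5,6):dx=-3,dy=-2->C
Step 2: C = 14, D = 1, total pairs = 15.
Step 3: tau = (C - D)/(n(n-1)/2) = (14 - 1)/15 = 0.866667.
Step 4: Exact two-sided p-value (enumerate n! = 720 permutations of y under H0): p = 0.016667.
Step 5: alpha = 0.1. reject H0.

tau_b = 0.8667 (C=14, D=1), p = 0.016667, reject H0.


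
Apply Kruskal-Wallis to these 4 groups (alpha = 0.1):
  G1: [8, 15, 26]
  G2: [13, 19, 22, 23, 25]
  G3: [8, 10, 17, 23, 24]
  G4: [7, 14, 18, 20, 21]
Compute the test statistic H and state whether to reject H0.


Step 1: Combine all N = 18 observations and assign midranks.
sorted (value, group, rank): (7,G4,1), (8,G1,2.5), (8,G3,2.5), (10,G3,4), (13,G2,5), (14,G4,6), (15,G1,7), (17,G3,8), (18,G4,9), (19,G2,10), (20,G4,11), (21,G4,12), (22,G2,13), (23,G2,14.5), (23,G3,14.5), (24,G3,16), (25,G2,17), (26,G1,18)
Step 2: Sum ranks within each group.
R_1 = 27.5 (n_1 = 3)
R_2 = 59.5 (n_2 = 5)
R_3 = 45 (n_3 = 5)
R_4 = 39 (n_4 = 5)
Step 3: H = 12/(N(N+1)) * sum(R_i^2/n_i) - 3(N+1)
     = 12/(18*19) * (27.5^2/3 + 59.5^2/5 + 45^2/5 + 39^2/5) - 3*19
     = 0.035088 * 1669.33 - 57
     = 1.573099.
Step 4: Ties present; correction factor C = 1 - 12/(18^3 - 18) = 0.997936. Corrected H = 1.573099 / 0.997936 = 1.576353.
Step 5: Under H0, H ~ chi^2(3); p-value = 0.664763.
Step 6: alpha = 0.1. fail to reject H0.

H = 1.5764, df = 3, p = 0.664763, fail to reject H0.


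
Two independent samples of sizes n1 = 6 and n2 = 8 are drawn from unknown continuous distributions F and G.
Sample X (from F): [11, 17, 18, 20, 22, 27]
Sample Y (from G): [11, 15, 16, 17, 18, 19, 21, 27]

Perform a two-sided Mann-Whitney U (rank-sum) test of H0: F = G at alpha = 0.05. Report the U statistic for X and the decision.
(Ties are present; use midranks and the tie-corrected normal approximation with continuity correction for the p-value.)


Step 1: Combine and sort all 14 observations; assign midranks.
sorted (value, group): (11,X), (11,Y), (15,Y), (16,Y), (17,X), (17,Y), (18,X), (18,Y), (19,Y), (20,X), (21,Y), (22,X), (27,X), (27,Y)
ranks: 11->1.5, 11->1.5, 15->3, 16->4, 17->5.5, 17->5.5, 18->7.5, 18->7.5, 19->9, 20->10, 21->11, 22->12, 27->13.5, 27->13.5
Step 2: Rank sum for X: R1 = 1.5 + 5.5 + 7.5 + 10 + 12 + 13.5 = 50.
Step 3: U_X = R1 - n1(n1+1)/2 = 50 - 6*7/2 = 50 - 21 = 29.
       U_Y = n1*n2 - U_X = 48 - 29 = 19.
Step 4: Ties are present, so use the tie-corrected normal approximation (with continuity correction) for the p-value.
Step 5: p-value = 0.559545; compare to alpha = 0.05. fail to reject H0.

U_X = 29, p = 0.559545, fail to reject H0 at alpha = 0.05.


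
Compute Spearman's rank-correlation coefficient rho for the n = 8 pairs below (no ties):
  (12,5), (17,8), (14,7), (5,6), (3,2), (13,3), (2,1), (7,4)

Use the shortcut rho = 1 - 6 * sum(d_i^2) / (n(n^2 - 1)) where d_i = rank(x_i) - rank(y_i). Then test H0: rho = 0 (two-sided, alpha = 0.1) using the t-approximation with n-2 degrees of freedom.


Step 1: Rank x and y separately (midranks; no ties here).
rank(x): 12->5, 17->8, 14->7, 5->3, 3->2, 13->6, 2->1, 7->4
rank(y): 5->5, 8->8, 7->7, 6->6, 2->2, 3->3, 1->1, 4->4
Step 2: d_i = R_x(i) - R_y(i); compute d_i^2.
  (5-5)^2=0, (8-8)^2=0, (7-7)^2=0, (3-6)^2=9, (2-2)^2=0, (6-3)^2=9, (1-1)^2=0, (4-4)^2=0
sum(d^2) = 18.
Step 3: rho = 1 - 6*18 / (8*(8^2 - 1)) = 1 - 108/504 = 0.785714.
Step 4: Under H0, t = rho * sqrt((n-2)/(1-rho^2)) = 3.1113 ~ t(6).
Step 5: Two-sided p-value from the t-distribution with 6 df = 0.020815.
Step 6: alpha = 0.1. reject H0.

rho = 0.7857, p = 0.020815, reject H0 at alpha = 0.1.


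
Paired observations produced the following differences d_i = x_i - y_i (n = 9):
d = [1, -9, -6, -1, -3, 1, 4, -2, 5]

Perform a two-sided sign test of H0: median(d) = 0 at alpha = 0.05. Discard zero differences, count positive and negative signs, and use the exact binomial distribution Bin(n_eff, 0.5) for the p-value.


Step 1: Discard zero differences. Original n = 9; n_eff = number of nonzero differences = 9.
Nonzero differences (with sign): +1, -9, -6, -1, -3, +1, +4, -2, +5
Step 2: Count signs: positive = 4, negative = 5.
Step 3: Under H0: P(positive) = 0.5, so the number of positives S ~ Bin(9, 0.5).
Step 4: Two-sided exact p-value = sum of Bin(9,0.5) probabilities at or below the observed probability = 1.000000.
Step 5: alpha = 0.05. fail to reject H0.

n_eff = 9, pos = 4, neg = 5, p = 1.000000, fail to reject H0.


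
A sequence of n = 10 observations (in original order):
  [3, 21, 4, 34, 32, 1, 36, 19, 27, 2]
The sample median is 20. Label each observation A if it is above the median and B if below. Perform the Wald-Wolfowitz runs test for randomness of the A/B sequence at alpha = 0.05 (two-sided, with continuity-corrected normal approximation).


Step 1: Compute median = 20; label A = above, B = below.
Labels in order: BABAABABAB  (n_A = 5, n_B = 5)
Step 2: Count runs R = 9.
Step 3: Under H0 (random ordering), E[R] = 2*n_A*n_B/(n_A+n_B) + 1 = 2*5*5/10 + 1 = 6.0000.
        Var[R] = 2*n_A*n_B*(2*n_A*n_B - n_A - n_B) / ((n_A+n_B)^2 * (n_A+n_B-1)) = 2000/900 = 2.2222.
        SD[R] = 1.4907.
Step 4: Continuity-corrected z = (R - 0.5 - E[R]) / SD[R] = (9 - 0.5 - 6.0000) / 1.4907 = 1.6771.
Step 5: Two-sided p-value via normal approximation = 2*(1 - Phi(|z|)) = 0.093533.
Step 6: alpha = 0.05. fail to reject H0.

R = 9, z = 1.6771, p = 0.093533, fail to reject H0.


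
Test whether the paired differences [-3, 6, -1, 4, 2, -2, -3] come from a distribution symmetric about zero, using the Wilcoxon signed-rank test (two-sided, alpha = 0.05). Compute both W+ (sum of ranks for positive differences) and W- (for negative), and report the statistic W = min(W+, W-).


Step 1: Drop any zero differences (none here) and take |d_i|.
|d| = [3, 6, 1, 4, 2, 2, 3]
Step 2: Midrank |d_i| (ties get averaged ranks).
ranks: |3|->4.5, |6|->7, |1|->1, |4|->6, |2|->2.5, |2|->2.5, |3|->4.5
Step 3: Attach original signs; sum ranks with positive sign and with negative sign.
W+ = 7 + 6 + 2.5 = 15.5
W- = 4.5 + 1 + 2.5 + 4.5 = 12.5
(Check: W+ + W- = 28 should equal n(n+1)/2 = 28.)
Step 4: Test statistic W = min(W+, W-) = 12.5.
Step 5: Ties in |d|, so use the tie-corrected normal approximation.
        E[W] = n(n+1)/4 = 7*8/4 = 14.
        Tie groups: |d|=2 (t=2), |d|=3 (t=2); sum(t^3 - t) = 12.
        Var[W] = n(n+1)(2n+1)/24 - sum(t^3-t)/48 = 840/24 - 12/48 = 34.75.
        z = (W - E[W]) / sqrt(Var[W]) = (12.5 - 14) / 5.8949 = -0.2545.
        Two-sided p = 2*Phi(z) = 0.799143.
Step 6: alpha = 0.05. fail to reject H0.

W+ = 15.5, W- = 12.5, W = min = 12.5, p = 0.799143, fail to reject H0.


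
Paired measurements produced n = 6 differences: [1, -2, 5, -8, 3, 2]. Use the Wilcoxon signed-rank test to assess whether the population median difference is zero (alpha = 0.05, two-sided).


Step 1: Drop any zero differences (none here) and take |d_i|.
|d| = [1, 2, 5, 8, 3, 2]
Step 2: Midrank |d_i| (ties get averaged ranks).
ranks: |1|->1, |2|->2.5, |5|->5, |8|->6, |3|->4, |2|->2.5
Step 3: Attach original signs; sum ranks with positive sign and with negative sign.
W+ = 1 + 5 + 4 + 2.5 = 12.5
W- = 2.5 + 6 = 8.5
(Check: W+ + W- = 21 should equal n(n+1)/2 = 21.)
Step 4: Test statistic W = min(W+, W-) = 8.5.
Step 5: Ties in |d|, so use the tie-corrected normal approximation.
        E[W] = n(n+1)/4 = 6*7/4 = 10.5.
        Tie groups: |d|=2 (t=2); sum(t^3 - t) = 6.
        Var[W] = n(n+1)(2n+1)/24 - sum(t^3-t)/48 = 546/24 - 6/48 = 22.625.
        z = (W - E[W]) / sqrt(Var[W]) = (8.5 - 10.5) / 4.7566 = -0.4205.
        Two-sided p = 2*Phi(z) = 0.674142.
Step 6: alpha = 0.05. fail to reject H0.

W+ = 12.5, W- = 8.5, W = min = 8.5, p = 0.674142, fail to reject H0.


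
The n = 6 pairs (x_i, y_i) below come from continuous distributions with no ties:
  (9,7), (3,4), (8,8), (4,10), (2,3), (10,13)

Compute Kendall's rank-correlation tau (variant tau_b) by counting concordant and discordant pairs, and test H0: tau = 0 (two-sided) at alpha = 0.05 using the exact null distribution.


Step 1: Enumerate the 15 unordered pairs (i,j) with i<j and classify each by sign(x_j-x_i) * sign(y_j-y_i).
  (1,2):dx=-6,dy=-3->C; (1,3):dx=-1,dy=+1->D; (1,4):dx=-5,dy=+3->D; (1,5):dx=-7,dy=-4->C
  (1,6):dx=+1,dy=+6->C; (2,3):dx=+5,dy=+4->C; (2,4):dx=+1,dy=+6->C; (2,5):dx=-1,dy=-1->C
  (2,6):dx=+7,dy=+9->C; (3,4):dx=-4,dy=+2->D; (3,5):dx=-6,dy=-5->C; (3,6):dx=+2,dy=+5->C
  (4,5):dx=-2,dy=-7->C; (4,6):dx=+6,dy=+3->C; (5,6):dx=+8,dy=+10->C
Step 2: C = 12, D = 3, total pairs = 15.
Step 3: tau = (C - D)/(n(n-1)/2) = (12 - 3)/15 = 0.600000.
Step 4: Exact two-sided p-value (enumerate n! = 720 permutations of y under H0): p = 0.136111.
Step 5: alpha = 0.05. fail to reject H0.

tau_b = 0.6000 (C=12, D=3), p = 0.136111, fail to reject H0.


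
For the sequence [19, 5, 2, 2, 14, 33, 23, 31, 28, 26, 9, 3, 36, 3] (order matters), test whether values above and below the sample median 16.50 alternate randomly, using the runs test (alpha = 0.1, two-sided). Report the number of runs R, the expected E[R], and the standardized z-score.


Step 1: Compute median = 16.50; label A = above, B = below.
Labels in order: ABBBBAAAAABBAB  (n_A = 7, n_B = 7)
Step 2: Count runs R = 6.
Step 3: Under H0 (random ordering), E[R] = 2*n_A*n_B/(n_A+n_B) + 1 = 2*7*7/14 + 1 = 8.0000.
        Var[R] = 2*n_A*n_B*(2*n_A*n_B - n_A - n_B) / ((n_A+n_B)^2 * (n_A+n_B-1)) = 8232/2548 = 3.2308.
        SD[R] = 1.7974.
Step 4: Continuity-corrected z = (R + 0.5 - E[R]) / SD[R] = (6 + 0.5 - 8.0000) / 1.7974 = -0.8345.
Step 5: Two-sided p-value via normal approximation = 2*(1 - Phi(|z|)) = 0.403986.
Step 6: alpha = 0.1. fail to reject H0.

R = 6, z = -0.8345, p = 0.403986, fail to reject H0.


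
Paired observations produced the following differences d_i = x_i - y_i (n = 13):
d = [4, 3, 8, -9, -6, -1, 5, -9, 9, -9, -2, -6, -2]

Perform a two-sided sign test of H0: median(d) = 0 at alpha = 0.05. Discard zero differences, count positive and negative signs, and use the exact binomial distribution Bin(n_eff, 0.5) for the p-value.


Step 1: Discard zero differences. Original n = 13; n_eff = number of nonzero differences = 13.
Nonzero differences (with sign): +4, +3, +8, -9, -6, -1, +5, -9, +9, -9, -2, -6, -2
Step 2: Count signs: positive = 5, negative = 8.
Step 3: Under H0: P(positive) = 0.5, so the number of positives S ~ Bin(13, 0.5).
Step 4: Two-sided exact p-value = sum of Bin(13,0.5) probabilities at or below the observed probability = 0.581055.
Step 5: alpha = 0.05. fail to reject H0.

n_eff = 13, pos = 5, neg = 8, p = 0.581055, fail to reject H0.


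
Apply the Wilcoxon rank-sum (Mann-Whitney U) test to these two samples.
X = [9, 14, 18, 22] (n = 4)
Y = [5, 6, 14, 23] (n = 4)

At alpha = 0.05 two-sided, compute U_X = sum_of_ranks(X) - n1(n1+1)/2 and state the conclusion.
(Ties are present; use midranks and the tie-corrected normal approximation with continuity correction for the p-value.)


Step 1: Combine and sort all 8 observations; assign midranks.
sorted (value, group): (5,Y), (6,Y), (9,X), (14,X), (14,Y), (18,X), (22,X), (23,Y)
ranks: 5->1, 6->2, 9->3, 14->4.5, 14->4.5, 18->6, 22->7, 23->8
Step 2: Rank sum for X: R1 = 3 + 4.5 + 6 + 7 = 20.5.
Step 3: U_X = R1 - n1(n1+1)/2 = 20.5 - 4*5/2 = 20.5 - 10 = 10.5.
       U_Y = n1*n2 - U_X = 16 - 10.5 = 5.5.
Step 4: Ties are present, so use the tie-corrected normal approximation (with continuity correction) for the p-value.
Step 5: p-value = 0.561363; compare to alpha = 0.05. fail to reject H0.

U_X = 10.5, p = 0.561363, fail to reject H0 at alpha = 0.05.


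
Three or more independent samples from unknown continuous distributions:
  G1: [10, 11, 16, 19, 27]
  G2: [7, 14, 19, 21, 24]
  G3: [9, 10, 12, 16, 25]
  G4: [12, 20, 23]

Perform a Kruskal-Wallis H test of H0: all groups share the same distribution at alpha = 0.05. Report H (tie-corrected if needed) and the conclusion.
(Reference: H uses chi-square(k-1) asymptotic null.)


Step 1: Combine all N = 18 observations and assign midranks.
sorted (value, group, rank): (7,G2,1), (9,G3,2), (10,G1,3.5), (10,G3,3.5), (11,G1,5), (12,G3,6.5), (12,G4,6.5), (14,G2,8), (16,G1,9.5), (16,G3,9.5), (19,G1,11.5), (19,G2,11.5), (20,G4,13), (21,G2,14), (23,G4,15), (24,G2,16), (25,G3,17), (27,G1,18)
Step 2: Sum ranks within each group.
R_1 = 47.5 (n_1 = 5)
R_2 = 50.5 (n_2 = 5)
R_3 = 38.5 (n_3 = 5)
R_4 = 34.5 (n_4 = 3)
Step 3: H = 12/(N(N+1)) * sum(R_i^2/n_i) - 3(N+1)
     = 12/(18*19) * (47.5^2/5 + 50.5^2/5 + 38.5^2/5 + 34.5^2/3) - 3*19
     = 0.035088 * 1654.5 - 57
     = 1.052632.
Step 4: Ties present; correction factor C = 1 - 24/(18^3 - 18) = 0.995872. Corrected H = 1.052632 / 0.995872 = 1.056995.
Step 5: Under H0, H ~ chi^2(3); p-value = 0.787465.
Step 6: alpha = 0.05. fail to reject H0.

H = 1.0570, df = 3, p = 0.787465, fail to reject H0.


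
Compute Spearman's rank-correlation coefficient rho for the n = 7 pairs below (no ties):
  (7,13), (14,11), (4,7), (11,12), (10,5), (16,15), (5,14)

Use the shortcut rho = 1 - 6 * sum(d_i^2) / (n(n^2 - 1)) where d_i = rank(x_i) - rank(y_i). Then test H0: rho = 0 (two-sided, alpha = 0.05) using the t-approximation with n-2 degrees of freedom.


Step 1: Rank x and y separately (midranks; no ties here).
rank(x): 7->3, 14->6, 4->1, 11->5, 10->4, 16->7, 5->2
rank(y): 13->5, 11->3, 7->2, 12->4, 5->1, 15->7, 14->6
Step 2: d_i = R_x(i) - R_y(i); compute d_i^2.
  (3-5)^2=4, (6-3)^2=9, (1-2)^2=1, (5-4)^2=1, (4-1)^2=9, (7-7)^2=0, (2-6)^2=16
sum(d^2) = 40.
Step 3: rho = 1 - 6*40 / (7*(7^2 - 1)) = 1 - 240/336 = 0.285714.
Step 4: Under H0, t = rho * sqrt((n-2)/(1-rho^2)) = 0.6667 ~ t(5).
Step 5: Two-sided p-value from the t-distribution with 5 df = 0.534509.
Step 6: alpha = 0.05. fail to reject H0.

rho = 0.2857, p = 0.534509, fail to reject H0 at alpha = 0.05.


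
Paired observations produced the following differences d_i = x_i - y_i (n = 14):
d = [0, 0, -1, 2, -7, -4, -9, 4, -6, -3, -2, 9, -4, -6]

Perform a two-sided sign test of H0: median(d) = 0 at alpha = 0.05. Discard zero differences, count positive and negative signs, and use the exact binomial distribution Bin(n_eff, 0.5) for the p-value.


Step 1: Discard zero differences. Original n = 14; n_eff = number of nonzero differences = 12.
Nonzero differences (with sign): -1, +2, -7, -4, -9, +4, -6, -3, -2, +9, -4, -6
Step 2: Count signs: positive = 3, negative = 9.
Step 3: Under H0: P(positive) = 0.5, so the number of positives S ~ Bin(12, 0.5).
Step 4: Two-sided exact p-value = sum of Bin(12,0.5) probabilities at or below the observed probability = 0.145996.
Step 5: alpha = 0.05. fail to reject H0.

n_eff = 12, pos = 3, neg = 9, p = 0.145996, fail to reject H0.


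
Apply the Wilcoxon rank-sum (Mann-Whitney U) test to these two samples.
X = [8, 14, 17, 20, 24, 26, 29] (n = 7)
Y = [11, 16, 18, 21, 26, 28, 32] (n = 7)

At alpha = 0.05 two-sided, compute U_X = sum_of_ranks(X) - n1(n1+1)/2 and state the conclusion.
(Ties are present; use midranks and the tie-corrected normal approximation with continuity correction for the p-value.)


Step 1: Combine and sort all 14 observations; assign midranks.
sorted (value, group): (8,X), (11,Y), (14,X), (16,Y), (17,X), (18,Y), (20,X), (21,Y), (24,X), (26,X), (26,Y), (28,Y), (29,X), (32,Y)
ranks: 8->1, 11->2, 14->3, 16->4, 17->5, 18->6, 20->7, 21->8, 24->9, 26->10.5, 26->10.5, 28->12, 29->13, 32->14
Step 2: Rank sum for X: R1 = 1 + 3 + 5 + 7 + 9 + 10.5 + 13 = 48.5.
Step 3: U_X = R1 - n1(n1+1)/2 = 48.5 - 7*8/2 = 48.5 - 28 = 20.5.
       U_Y = n1*n2 - U_X = 49 - 20.5 = 28.5.
Step 4: Ties are present, so use the tie-corrected normal approximation (with continuity correction) for the p-value.
Step 5: p-value = 0.654365; compare to alpha = 0.05. fail to reject H0.

U_X = 20.5, p = 0.654365, fail to reject H0 at alpha = 0.05.


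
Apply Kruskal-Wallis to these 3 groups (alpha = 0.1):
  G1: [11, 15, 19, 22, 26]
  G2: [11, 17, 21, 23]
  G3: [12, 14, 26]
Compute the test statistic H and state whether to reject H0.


Step 1: Combine all N = 12 observations and assign midranks.
sorted (value, group, rank): (11,G1,1.5), (11,G2,1.5), (12,G3,3), (14,G3,4), (15,G1,5), (17,G2,6), (19,G1,7), (21,G2,8), (22,G1,9), (23,G2,10), (26,G1,11.5), (26,G3,11.5)
Step 2: Sum ranks within each group.
R_1 = 34 (n_1 = 5)
R_2 = 25.5 (n_2 = 4)
R_3 = 18.5 (n_3 = 3)
Step 3: H = 12/(N(N+1)) * sum(R_i^2/n_i) - 3(N+1)
     = 12/(12*13) * (34^2/5 + 25.5^2/4 + 18.5^2/3) - 3*13
     = 0.076923 * 507.846 - 39
     = 0.065064.
Step 4: Ties present; correction factor C = 1 - 12/(12^3 - 12) = 0.993007. Corrected H = 0.065064 / 0.993007 = 0.065522.
Step 5: Under H0, H ~ chi^2(2); p-value = 0.967770.
Step 6: alpha = 0.1. fail to reject H0.

H = 0.0655, df = 2, p = 0.967770, fail to reject H0.


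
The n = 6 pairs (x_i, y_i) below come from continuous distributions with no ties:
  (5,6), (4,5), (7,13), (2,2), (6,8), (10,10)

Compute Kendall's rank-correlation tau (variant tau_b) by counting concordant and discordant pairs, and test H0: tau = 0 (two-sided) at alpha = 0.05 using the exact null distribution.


Step 1: Enumerate the 15 unordered pairs (i,j) with i<j and classify each by sign(x_j-x_i) * sign(y_j-y_i).
  (1,2):dx=-1,dy=-1->C; (1,3):dx=+2,dy=+7->C; (1,4):dx=-3,dy=-4->C; (1,5):dx=+1,dy=+2->C
  (1,6):dx=+5,dy=+4->C; (2,3):dx=+3,dy=+8->C; (2,4):dx=-2,dy=-3->C; (2,5):dx=+2,dy=+3->C
  (2,6):dx=+6,dy=+5->C; (3,4):dx=-5,dy=-11->C; (3,5):dx=-1,dy=-5->C; (3,6):dx=+3,dy=-3->D
  (4,5):dx=+4,dy=+6->C; (4,6):dx=+8,dy=+8->C; (5,6):dx=+4,dy=+2->C
Step 2: C = 14, D = 1, total pairs = 15.
Step 3: tau = (C - D)/(n(n-1)/2) = (14 - 1)/15 = 0.866667.
Step 4: Exact two-sided p-value (enumerate n! = 720 permutations of y under H0): p = 0.016667.
Step 5: alpha = 0.05. reject H0.

tau_b = 0.8667 (C=14, D=1), p = 0.016667, reject H0.


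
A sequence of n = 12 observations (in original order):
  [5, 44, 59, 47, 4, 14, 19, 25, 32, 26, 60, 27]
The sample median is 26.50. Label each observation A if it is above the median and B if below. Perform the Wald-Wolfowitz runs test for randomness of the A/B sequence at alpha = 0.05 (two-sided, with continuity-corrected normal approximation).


Step 1: Compute median = 26.50; label A = above, B = below.
Labels in order: BAAABBBBABAA  (n_A = 6, n_B = 6)
Step 2: Count runs R = 6.
Step 3: Under H0 (random ordering), E[R] = 2*n_A*n_B/(n_A+n_B) + 1 = 2*6*6/12 + 1 = 7.0000.
        Var[R] = 2*n_A*n_B*(2*n_A*n_B - n_A - n_B) / ((n_A+n_B)^2 * (n_A+n_B-1)) = 4320/1584 = 2.7273.
        SD[R] = 1.6514.
Step 4: Continuity-corrected z = (R + 0.5 - E[R]) / SD[R] = (6 + 0.5 - 7.0000) / 1.6514 = -0.3028.
Step 5: Two-sided p-value via normal approximation = 2*(1 - Phi(|z|)) = 0.762069.
Step 6: alpha = 0.05. fail to reject H0.

R = 6, z = -0.3028, p = 0.762069, fail to reject H0.


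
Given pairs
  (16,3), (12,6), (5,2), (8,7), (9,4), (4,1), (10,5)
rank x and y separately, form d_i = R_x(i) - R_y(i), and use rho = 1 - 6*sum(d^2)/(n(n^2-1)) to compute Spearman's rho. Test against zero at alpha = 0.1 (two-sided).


Step 1: Rank x and y separately (midranks; no ties here).
rank(x): 16->7, 12->6, 5->2, 8->3, 9->4, 4->1, 10->5
rank(y): 3->3, 6->6, 2->2, 7->7, 4->4, 1->1, 5->5
Step 2: d_i = R_x(i) - R_y(i); compute d_i^2.
  (7-3)^2=16, (6-6)^2=0, (2-2)^2=0, (3-7)^2=16, (4-4)^2=0, (1-1)^2=0, (5-5)^2=0
sum(d^2) = 32.
Step 3: rho = 1 - 6*32 / (7*(7^2 - 1)) = 1 - 192/336 = 0.428571.
Step 4: Under H0, t = rho * sqrt((n-2)/(1-rho^2)) = 1.0607 ~ t(5).
Step 5: Two-sided p-value from the t-distribution with 5 df = 0.337368.
Step 6: alpha = 0.1. fail to reject H0.

rho = 0.4286, p = 0.337368, fail to reject H0 at alpha = 0.1.


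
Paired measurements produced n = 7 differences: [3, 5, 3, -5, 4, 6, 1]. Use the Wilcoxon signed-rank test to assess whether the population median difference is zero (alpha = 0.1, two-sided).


Step 1: Drop any zero differences (none here) and take |d_i|.
|d| = [3, 5, 3, 5, 4, 6, 1]
Step 2: Midrank |d_i| (ties get averaged ranks).
ranks: |3|->2.5, |5|->5.5, |3|->2.5, |5|->5.5, |4|->4, |6|->7, |1|->1
Step 3: Attach original signs; sum ranks with positive sign and with negative sign.
W+ = 2.5 + 5.5 + 2.5 + 4 + 7 + 1 = 22.5
W- = 5.5 = 5.5
(Check: W+ + W- = 28 should equal n(n+1)/2 = 28.)
Step 4: Test statistic W = min(W+, W-) = 5.5.
Step 5: Ties in |d|, so use the tie-corrected normal approximation.
        E[W] = n(n+1)/4 = 7*8/4 = 14.
        Tie groups: |d|=3 (t=2), |d|=5 (t=2); sum(t^3 - t) = 12.
        Var[W] = n(n+1)(2n+1)/24 - sum(t^3-t)/48 = 840/24 - 12/48 = 34.75.
        z = (W - E[W]) / sqrt(Var[W]) = (5.5 - 14) / 5.8949 = -1.4419.
        Two-sided p = 2*Phi(z) = 0.149325.
Step 6: alpha = 0.1. fail to reject H0.

W+ = 22.5, W- = 5.5, W = min = 5.5, p = 0.149325, fail to reject H0.


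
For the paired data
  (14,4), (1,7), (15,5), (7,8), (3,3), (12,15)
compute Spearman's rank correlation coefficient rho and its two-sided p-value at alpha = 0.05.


Step 1: Rank x and y separately (midranks; no ties here).
rank(x): 14->5, 1->1, 15->6, 7->3, 3->2, 12->4
rank(y): 4->2, 7->4, 5->3, 8->5, 3->1, 15->6
Step 2: d_i = R_x(i) - R_y(i); compute d_i^2.
  (5-2)^2=9, (1-4)^2=9, (6-3)^2=9, (3-5)^2=4, (2-1)^2=1, (4-6)^2=4
sum(d^2) = 36.
Step 3: rho = 1 - 6*36 / (6*(6^2 - 1)) = 1 - 216/210 = -0.028571.
Step 4: Under H0, t = rho * sqrt((n-2)/(1-rho^2)) = -0.0572 ~ t(4).
Step 5: Two-sided p-value from the t-distribution with 4 df = 0.957155.
Step 6: alpha = 0.05. fail to reject H0.

rho = -0.0286, p = 0.957155, fail to reject H0 at alpha = 0.05.


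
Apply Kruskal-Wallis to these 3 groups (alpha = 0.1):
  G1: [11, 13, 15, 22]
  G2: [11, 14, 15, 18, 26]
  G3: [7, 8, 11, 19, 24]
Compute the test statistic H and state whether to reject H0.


Step 1: Combine all N = 14 observations and assign midranks.
sorted (value, group, rank): (7,G3,1), (8,G3,2), (11,G1,4), (11,G2,4), (11,G3,4), (13,G1,6), (14,G2,7), (15,G1,8.5), (15,G2,8.5), (18,G2,10), (19,G3,11), (22,G1,12), (24,G3,13), (26,G2,14)
Step 2: Sum ranks within each group.
R_1 = 30.5 (n_1 = 4)
R_2 = 43.5 (n_2 = 5)
R_3 = 31 (n_3 = 5)
Step 3: H = 12/(N(N+1)) * sum(R_i^2/n_i) - 3(N+1)
     = 12/(14*15) * (30.5^2/4 + 43.5^2/5 + 31^2/5) - 3*15
     = 0.057143 * 803.212 - 45
     = 0.897857.
Step 4: Ties present; correction factor C = 1 - 30/(14^3 - 14) = 0.989011. Corrected H = 0.897857 / 0.989011 = 0.907833.
Step 5: Under H0, H ~ chi^2(2); p-value = 0.635136.
Step 6: alpha = 0.1. fail to reject H0.

H = 0.9078, df = 2, p = 0.635136, fail to reject H0.


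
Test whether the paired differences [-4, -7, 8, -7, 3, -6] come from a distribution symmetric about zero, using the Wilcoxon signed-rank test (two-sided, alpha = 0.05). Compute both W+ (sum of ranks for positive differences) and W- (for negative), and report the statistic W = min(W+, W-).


Step 1: Drop any zero differences (none here) and take |d_i|.
|d| = [4, 7, 8, 7, 3, 6]
Step 2: Midrank |d_i| (ties get averaged ranks).
ranks: |4|->2, |7|->4.5, |8|->6, |7|->4.5, |3|->1, |6|->3
Step 3: Attach original signs; sum ranks with positive sign and with negative sign.
W+ = 6 + 1 = 7
W- = 2 + 4.5 + 4.5 + 3 = 14
(Check: W+ + W- = 21 should equal n(n+1)/2 = 21.)
Step 4: Test statistic W = min(W+, W-) = 7.
Step 5: Ties in |d|, so use the tie-corrected normal approximation.
        E[W] = n(n+1)/4 = 6*7/4 = 10.5.
        Tie groups: |d|=7 (t=2); sum(t^3 - t) = 6.
        Var[W] = n(n+1)(2n+1)/24 - sum(t^3-t)/48 = 546/24 - 6/48 = 22.625.
        z = (W - E[W]) / sqrt(Var[W]) = (7 - 10.5) / 4.7566 = -0.7358.
        Two-sided p = 2*Phi(z) = 0.461838.
Step 6: alpha = 0.05. fail to reject H0.

W+ = 7, W- = 14, W = min = 7, p = 0.461838, fail to reject H0.


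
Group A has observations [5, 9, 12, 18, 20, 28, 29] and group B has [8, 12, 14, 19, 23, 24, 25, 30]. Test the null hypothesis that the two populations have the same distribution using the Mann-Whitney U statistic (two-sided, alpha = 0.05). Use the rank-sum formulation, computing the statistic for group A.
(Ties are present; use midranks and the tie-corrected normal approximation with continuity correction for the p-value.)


Step 1: Combine and sort all 15 observations; assign midranks.
sorted (value, group): (5,X), (8,Y), (9,X), (12,X), (12,Y), (14,Y), (18,X), (19,Y), (20,X), (23,Y), (24,Y), (25,Y), (28,X), (29,X), (30,Y)
ranks: 5->1, 8->2, 9->3, 12->4.5, 12->4.5, 14->6, 18->7, 19->8, 20->9, 23->10, 24->11, 25->12, 28->13, 29->14, 30->15
Step 2: Rank sum for X: R1 = 1 + 3 + 4.5 + 7 + 9 + 13 + 14 = 51.5.
Step 3: U_X = R1 - n1(n1+1)/2 = 51.5 - 7*8/2 = 51.5 - 28 = 23.5.
       U_Y = n1*n2 - U_X = 56 - 23.5 = 32.5.
Step 4: Ties are present, so use the tie-corrected normal approximation (with continuity correction) for the p-value.
Step 5: p-value = 0.643132; compare to alpha = 0.05. fail to reject H0.

U_X = 23.5, p = 0.643132, fail to reject H0 at alpha = 0.05.


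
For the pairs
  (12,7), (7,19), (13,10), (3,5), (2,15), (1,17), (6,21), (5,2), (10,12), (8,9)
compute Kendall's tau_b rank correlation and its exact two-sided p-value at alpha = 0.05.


Step 1: Enumerate the 45 unordered pairs (i,j) with i<j and classify each by sign(x_j-x_i) * sign(y_j-y_i).
  (1,2):dx=-5,dy=+12->D; (1,3):dx=+1,dy=+3->C; (1,4):dx=-9,dy=-2->C; (1,5):dx=-10,dy=+8->D
  (1,6):dx=-11,dy=+10->D; (1,7):dx=-6,dy=+14->D; (1,8):dx=-7,dy=-5->C; (1,9):dx=-2,dy=+5->D
  (1,10):dx=-4,dy=+2->D; (2,3):dx=+6,dy=-9->D; (2,4):dx=-4,dy=-14->C; (2,5):dx=-5,dy=-4->C
  (2,6):dx=-6,dy=-2->C; (2,7):dx=-1,dy=+2->D; (2,8):dx=-2,dy=-17->C; (2,9):dx=+3,dy=-7->D
  (2,10):dx=+1,dy=-10->D; (3,4):dx=-10,dy=-5->C; (3,5):dx=-11,dy=+5->D; (3,6):dx=-12,dy=+7->D
  (3,7):dx=-7,dy=+11->D; (3,8):dx=-8,dy=-8->C; (3,9):dx=-3,dy=+2->D; (3,10):dx=-5,dy=-1->C
  (4,5):dx=-1,dy=+10->D; (4,6):dx=-2,dy=+12->D; (4,7):dx=+3,dy=+16->C; (4,8):dx=+2,dy=-3->D
  (4,9):dx=+7,dy=+7->C; (4,10):dx=+5,dy=+4->C; (5,6):dx=-1,dy=+2->D; (5,7):dx=+4,dy=+6->C
  (5,8):dx=+3,dy=-13->D; (5,9):dx=+8,dy=-3->D; (5,10):dx=+6,dy=-6->D; (6,7):dx=+5,dy=+4->C
  (6,8):dx=+4,dy=-15->D; (6,9):dx=+9,dy=-5->D; (6,10):dx=+7,dy=-8->D; (7,8):dx=-1,dy=-19->C
  (7,9):dx=+4,dy=-9->D; (7,10):dx=+2,dy=-12->D; (8,9):dx=+5,dy=+10->C; (8,10):dx=+3,dy=+7->C
  (9,10):dx=-2,dy=-3->C
Step 2: C = 19, D = 26, total pairs = 45.
Step 3: tau = (C - D)/(n(n-1)/2) = (19 - 26)/45 = -0.155556.
Step 4: Exact two-sided p-value (enumerate n! = 3628800 permutations of y under H0): p = 0.600654.
Step 5: alpha = 0.05. fail to reject H0.

tau_b = -0.1556 (C=19, D=26), p = 0.600654, fail to reject H0.


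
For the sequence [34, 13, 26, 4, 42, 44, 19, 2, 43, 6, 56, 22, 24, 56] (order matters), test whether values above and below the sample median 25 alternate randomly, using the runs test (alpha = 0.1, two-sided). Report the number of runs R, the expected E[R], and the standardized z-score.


Step 1: Compute median = 25; label A = above, B = below.
Labels in order: ABABAABBABABBA  (n_A = 7, n_B = 7)
Step 2: Count runs R = 11.
Step 3: Under H0 (random ordering), E[R] = 2*n_A*n_B/(n_A+n_B) + 1 = 2*7*7/14 + 1 = 8.0000.
        Var[R] = 2*n_A*n_B*(2*n_A*n_B - n_A - n_B) / ((n_A+n_B)^2 * (n_A+n_B-1)) = 8232/2548 = 3.2308.
        SD[R] = 1.7974.
Step 4: Continuity-corrected z = (R - 0.5 - E[R]) / SD[R] = (11 - 0.5 - 8.0000) / 1.7974 = 1.3909.
Step 5: Two-sided p-value via normal approximation = 2*(1 - Phi(|z|)) = 0.164264.
Step 6: alpha = 0.1. fail to reject H0.

R = 11, z = 1.3909, p = 0.164264, fail to reject H0.


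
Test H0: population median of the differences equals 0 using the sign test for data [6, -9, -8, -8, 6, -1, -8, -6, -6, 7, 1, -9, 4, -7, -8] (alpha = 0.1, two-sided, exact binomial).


Step 1: Discard zero differences. Original n = 15; n_eff = number of nonzero differences = 15.
Nonzero differences (with sign): +6, -9, -8, -8, +6, -1, -8, -6, -6, +7, +1, -9, +4, -7, -8
Step 2: Count signs: positive = 5, negative = 10.
Step 3: Under H0: P(positive) = 0.5, so the number of positives S ~ Bin(15, 0.5).
Step 4: Two-sided exact p-value = sum of Bin(15,0.5) probabilities at or below the observed probability = 0.301758.
Step 5: alpha = 0.1. fail to reject H0.

n_eff = 15, pos = 5, neg = 10, p = 0.301758, fail to reject H0.


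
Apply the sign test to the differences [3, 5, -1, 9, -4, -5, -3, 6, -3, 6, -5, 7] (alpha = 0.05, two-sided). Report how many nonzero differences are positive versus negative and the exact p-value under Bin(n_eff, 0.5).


Step 1: Discard zero differences. Original n = 12; n_eff = number of nonzero differences = 12.
Nonzero differences (with sign): +3, +5, -1, +9, -4, -5, -3, +6, -3, +6, -5, +7
Step 2: Count signs: positive = 6, negative = 6.
Step 3: Under H0: P(positive) = 0.5, so the number of positives S ~ Bin(12, 0.5).
Step 4: Two-sided exact p-value = sum of Bin(12,0.5) probabilities at or below the observed probability = 1.000000.
Step 5: alpha = 0.05. fail to reject H0.

n_eff = 12, pos = 6, neg = 6, p = 1.000000, fail to reject H0.


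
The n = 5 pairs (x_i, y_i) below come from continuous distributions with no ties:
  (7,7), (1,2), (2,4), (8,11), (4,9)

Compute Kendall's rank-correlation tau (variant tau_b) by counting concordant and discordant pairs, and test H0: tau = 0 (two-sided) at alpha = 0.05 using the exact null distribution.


Step 1: Enumerate the 10 unordered pairs (i,j) with i<j and classify each by sign(x_j-x_i) * sign(y_j-y_i).
  (1,2):dx=-6,dy=-5->C; (1,3):dx=-5,dy=-3->C; (1,4):dx=+1,dy=+4->C; (1,5):dx=-3,dy=+2->D
  (2,3):dx=+1,dy=+2->C; (2,4):dx=+7,dy=+9->C; (2,5):dx=+3,dy=+7->C; (3,4):dx=+6,dy=+7->C
  (3,5):dx=+2,dy=+5->C; (4,5):dx=-4,dy=-2->C
Step 2: C = 9, D = 1, total pairs = 10.
Step 3: tau = (C - D)/(n(n-1)/2) = (9 - 1)/10 = 0.800000.
Step 4: Exact two-sided p-value (enumerate n! = 120 permutations of y under H0): p = 0.083333.
Step 5: alpha = 0.05. fail to reject H0.

tau_b = 0.8000 (C=9, D=1), p = 0.083333, fail to reject H0.


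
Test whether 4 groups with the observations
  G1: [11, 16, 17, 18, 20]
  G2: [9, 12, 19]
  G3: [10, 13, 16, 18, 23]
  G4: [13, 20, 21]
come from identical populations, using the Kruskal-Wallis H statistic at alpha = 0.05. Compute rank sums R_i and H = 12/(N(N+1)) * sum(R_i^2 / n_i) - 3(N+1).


Step 1: Combine all N = 16 observations and assign midranks.
sorted (value, group, rank): (9,G2,1), (10,G3,2), (11,G1,3), (12,G2,4), (13,G3,5.5), (13,G4,5.5), (16,G1,7.5), (16,G3,7.5), (17,G1,9), (18,G1,10.5), (18,G3,10.5), (19,G2,12), (20,G1,13.5), (20,G4,13.5), (21,G4,15), (23,G3,16)
Step 2: Sum ranks within each group.
R_1 = 43.5 (n_1 = 5)
R_2 = 17 (n_2 = 3)
R_3 = 41.5 (n_3 = 5)
R_4 = 34 (n_4 = 3)
Step 3: H = 12/(N(N+1)) * sum(R_i^2/n_i) - 3(N+1)
     = 12/(16*17) * (43.5^2/5 + 17^2/3 + 41.5^2/5 + 34^2/3) - 3*17
     = 0.044118 * 1204.57 - 51
     = 2.142647.
Step 4: Ties present; correction factor C = 1 - 24/(16^3 - 16) = 0.994118. Corrected H = 2.142647 / 0.994118 = 2.155325.
Step 5: Under H0, H ~ chi^2(3); p-value = 0.540801.
Step 6: alpha = 0.05. fail to reject H0.

H = 2.1553, df = 3, p = 0.540801, fail to reject H0.


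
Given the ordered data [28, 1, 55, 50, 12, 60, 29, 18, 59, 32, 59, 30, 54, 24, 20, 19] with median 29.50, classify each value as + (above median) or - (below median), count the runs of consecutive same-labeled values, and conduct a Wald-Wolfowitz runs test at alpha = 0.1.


Step 1: Compute median = 29.50; label A = above, B = below.
Labels in order: BBAABABBAAAAABBB  (n_A = 8, n_B = 8)
Step 2: Count runs R = 7.
Step 3: Under H0 (random ordering), E[R] = 2*n_A*n_B/(n_A+n_B) + 1 = 2*8*8/16 + 1 = 9.0000.
        Var[R] = 2*n_A*n_B*(2*n_A*n_B - n_A - n_B) / ((n_A+n_B)^2 * (n_A+n_B-1)) = 14336/3840 = 3.7333.
        SD[R] = 1.9322.
Step 4: Continuity-corrected z = (R + 0.5 - E[R]) / SD[R] = (7 + 0.5 - 9.0000) / 1.9322 = -0.7763.
Step 5: Two-sided p-value via normal approximation = 2*(1 - Phi(|z|)) = 0.437558.
Step 6: alpha = 0.1. fail to reject H0.

R = 7, z = -0.7763, p = 0.437558, fail to reject H0.
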